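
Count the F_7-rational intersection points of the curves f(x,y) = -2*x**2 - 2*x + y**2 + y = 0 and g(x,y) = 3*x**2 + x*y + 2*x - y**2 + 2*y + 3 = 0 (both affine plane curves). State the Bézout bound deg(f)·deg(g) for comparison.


Common zeros: {(0, 6)}; count = 1; Bézout bound = 4.

deg(f) = 2, deg(g) = 2, so Bézout bound = 4.
Scan x ∈ F_7. For each x, list the y ∈ F_7 with f(x, y) ≡ 0 and those with g(x, y) ≡ 0 (mod 7); the common zeros in that column are the intersection.
  x = 0: f ≡ 0 at y ∈ {0, 6}; g ≡ 0 at y ∈ {3, 6}; common: {6}.
  x = 1: f ≡ 0 at y ∈ ∅; g ≡ 0 at y ∈ ∅; common: ∅.
  x = 2: f ≡ 0 at y ∈ {3}; g ≡ 0 at y ∈ {5, 6}; common: ∅.
  x = 3: f ≡ 0 at y ∈ ∅; g ≡ 0 at y ∈ {2, 3}; common: ∅.
  x = 4: f ≡ 0 at y ∈ {3}; g ≡ 0 at y ∈ ∅; common: ∅.
  x = 5: f ≡ 0 at y ∈ ∅; g ≡ 0 at y ∈ {2, 5}; common: ∅.
  x = 6: f ≡ 0 at y ∈ {0, 6}; g ≡ 0 at y ∈ ∅; common: ∅.
Collecting: common zeros = {(0, 6)}, so the count is 1.
Comparison with the Bézout bound: 1 ≤ 4 = deg(f)·deg(g), as expected for curves with no common component (the affine F_7-count falls short of the bound because intersections may lie at infinity, over extension fields, or carry multiplicity).


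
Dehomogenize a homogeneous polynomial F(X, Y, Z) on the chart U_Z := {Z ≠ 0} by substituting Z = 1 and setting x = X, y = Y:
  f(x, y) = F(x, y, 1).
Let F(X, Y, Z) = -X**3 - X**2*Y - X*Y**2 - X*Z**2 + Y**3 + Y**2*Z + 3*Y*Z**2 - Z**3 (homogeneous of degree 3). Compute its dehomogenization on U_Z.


f(x, y) = -x**3 - x**2*y - x*y**2 - x + y**3 + y**2 + 3*y - 1

On U_Z we set Z = 1. Each monomial c·X^i·Y^j·Z^k in F becomes c·x^i·y^j·1^k = c·x^i·y^j.
Substituting Z = 1: F(X, Y, 1) = -x**3 - x**2*y - x*y**2 - x + y**3 + y**2 + 3*y - 1.
Note: deg(f) ≤ deg(F) = 3; strict inequality happens when F is divisible by Z (lost terms).


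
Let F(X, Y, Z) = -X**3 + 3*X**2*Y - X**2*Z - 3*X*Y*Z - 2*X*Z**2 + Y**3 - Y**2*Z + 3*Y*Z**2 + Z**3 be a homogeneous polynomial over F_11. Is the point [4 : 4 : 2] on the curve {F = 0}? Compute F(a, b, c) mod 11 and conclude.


F(4,4,2) ≡ 1 (mod 11); P is NOT on the curve.

Evaluate F(4, 4, 2) term-by-term (mod 11).
  -X**3 ↦ -1·64·1·1 = -64
  3*X**2*Y ↦ 3·16·4·1 = 192
  -X**2*Z ↦ -1·16·1·2 = -32
  -3*X*Y*Z ↦ -3·4·4·2 = -96
  -2*X*Z**2 ↦ -2·4·1·4 = -32
  Y**3 ↦ 1·1·64·1 = 64
  -Y**2*Z ↦ -1·1·16·2 = -32
  3*Y*Z**2 ↦ 3·1·4·4 = 48
  Z**3 ↦ 1·1·1·8 = 8
Sum: F(4, 4, 2) = (-64) + (192) + (-32) + (-96) + (-32) + (64) + (-32) + (48) + (8) = 56.
Reducing mod 11: 56 ≡ 1 (mod 11).
Since F(a, b, c) ≡ 1 ≠ 0 (mod 11), P does NOT lie on the curve.


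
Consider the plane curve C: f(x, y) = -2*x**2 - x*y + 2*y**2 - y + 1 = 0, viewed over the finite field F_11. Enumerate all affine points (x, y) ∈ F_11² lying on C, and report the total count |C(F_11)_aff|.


Affine F_11-points: {(0, 8), (0, 9), (1, 3), (1, 9), (3, 3), (3, 10), (4, 2), (4, 6), (6, 2), (6, 7), (7, 7), (7, 8)}; count = 12.

For each of the 121 pairs (x, y) ∈ F_11², evaluate f(x, y) mod 11. Record the zeros.
  x = 0: [0↦1, 1↦2, 2↦7, 3↦5, 4↦7, 5↦2, 6↦1, 7↦4, 8↦0, 9↦0, 10↦4]  zeros at y ∈ {8, 9}
  x = 1: [0↦10, 1↦10, 2↦3, 3↦0, 4↦1, 5↦6, 6↦4, 7↦6, 8↦1, 9↦0, 10↦3]  zeros at y ∈ {3, 9}
  x = 2: [0↦4, 1↦3, 2↦6, 3↦2, 4↦2, 5↦6, 6↦3, 7↦4, 8↦9, 9↦7, 10↦9]  zeros at y ∈ ∅
  x = 3: [0↦5, 1↦3, 2↦5, 3↦0, 4↦10, 5↦2, 6↦9, 7↦9, 8↦2, 9↦10, 10↦0]  zeros at y ∈ {3, 10}
  x = 4: [0↦2, 1↦10, 2↦0, 3↦5, 4↦3, 5↦5, 6↦0, 7↦10, 8↦2, 9↦9, 10↦9]  zeros at y ∈ {2, 6}
  x = 5: [0↦6, 1↦2, 2↦2, 3↦6, 4↦3, 5↦4, 6↦9, 7↦7, 8↦9, 9↦4, 10↦3]  zeros at y ∈ ∅
  x = 6: [0↦6, 1↦1, 2↦0, 3↦3, 4↦10, 5↦10, 6↦3, 7↦0, 8↦1, 9↦6, 10↦4]  zeros at y ∈ {2, 7}
  x = 7: [0↦2, 1↦7, 2↦5, 3↦7, 4↦2, 5↦1, 6↦4, 7↦0, 8↦0, 9↦4, 10↦1]  zeros at y ∈ {7, 8}
  x = 8: [0↦5, 1↦9, 2↦6, 3↦7, 4↦1, 5↦10, 6↦1, 7↦7, 8↦6, 9↦9, 10↦5]  zeros at y ∈ ∅
  x = 9: [0↦4, 1↦7, 2↦3, 3↦3, 4↦7, 5↦4, 6↦5, 7↦10, 8↦8, 9↦10, 10↦5]  zeros at y ∈ ∅
  x = 10: [0↦10, 1↦1, 2↦7, 3↦6, 4↦9, 5↦5, 6↦5, 7↦9, 8↦6, 9↦7, 10↦1]  zeros at y ∈ ∅
Collecting zeros: affine points = {(0, 8), (0, 9), (1, 3), (1, 9), (3, 3), (3, 10), (4, 2), (4, 6), (6, 2), (6, 7), (7, 7), (7, 8)}.
Total count |C(F_11)_aff| = 12.


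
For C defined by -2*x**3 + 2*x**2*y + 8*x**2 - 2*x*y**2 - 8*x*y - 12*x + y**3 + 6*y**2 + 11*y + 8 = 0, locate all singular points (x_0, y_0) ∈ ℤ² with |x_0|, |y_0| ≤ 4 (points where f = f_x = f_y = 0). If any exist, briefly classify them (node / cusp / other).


Singular points: {(1, -1)}; classification: cusp.

Compute partial derivatives:
  f_x = -6*x**2 + 4*x*y + 16*x - 2*y**2 - 8*y - 12.
  f_y = 2*x**2 - 4*x*y - 8*x + 3*y**2 + 12*y + 11.
Scan x_0 ∈ {−4, ..., 4}. For each x_0, f_y(x_0, y) is a polynomial in y; find its integer roots y ∈ {−4, ..., 4}, then test f_x and f at those candidates.
  x = -4: f_y(-4, y) = 3*y**2 + 28*y + 75; no integer root y with |y| ≤ 4.
  x = -3: f_y(-3, y) = 3*y**2 + 24*y + 53; no integer root y with |y| ≤ 4.
  x = -2: f_y(-2, y) = 3*y**2 + 20*y + 35; no integer root y with |y| ≤ 4.
  x = -1: f_y(-1, y) = 3*y**2 + 16*y + 21; vanishes at y ∈ {-3}. (-1, -3): f_x = -16 ≠ 0.
  x = 0: f_y(0, y) = 3*y**2 + 12*y + 11; no integer root y with |y| ≤ 4.
  x = 1: f_y(1, y) = 3*y**2 + 8*y + 5; vanishes at y ∈ {-1}. (1, -1): f_x = 0, f = 0 — SINGULAR.
  x = 2: f_y(2, y) = 3*y**2 + 4*y + 3; no integer root y with |y| ≤ 4.
  x = 3: f_y(3, y) = 3*y**2 + 5; no integer root y with |y| ≤ 4.
  x = 4: f_y(4, y) = 3*y**2 - 4*y + 11; no integer root y with |y| ≤ 4.
Only singular point on the grid: (1, -1).
Classify: substitute x = 1 + u, y = -1 + v and expand: f = -2*u**3 + 2*u**2*v - 2*u*v**2 + v**3 + v**2.
No constant or linear terms (consistent with a singular point). Quadratic part: v**2. Cubic part: -2*u**3 + 2*u**2*v - 2*u*v**2 + v**3.
The quadratic part v**2 is a perfect square, so there is a single (double) tangent line v = 0, i.e. y = -1. Restricting the cubic part to that line (v = 0) leaves -2*u**3 ≠ 0, so f is not divisible by v and the branch is v² ≈ 2*u**3 to lowest order — this is a cusp.
Classification: cusp.


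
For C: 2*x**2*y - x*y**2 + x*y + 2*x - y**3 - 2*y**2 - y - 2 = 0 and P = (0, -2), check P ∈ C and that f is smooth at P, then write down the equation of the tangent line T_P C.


Tangent line at P: -4*x - 5*y - 10 = 0.

Step 1: f(0, -2) = 0, so P lies on C.
Step 2: partial derivatives
  f_x(x, y) = 4*x*y - y**2 + y + 2, f_y(x, y) = 2*x**2 - 2*x*y + x - 3*y**2 - 4*y - 1.
  f_x(P) = -4, f_y(P) = -5 (gradient nonzero, so P is smooth).
Step 3: tangent line at P: -4·(x − 0) + -5·(y − -2) = 0.
Expanding: -4*x - 5*y - 10 = 0.


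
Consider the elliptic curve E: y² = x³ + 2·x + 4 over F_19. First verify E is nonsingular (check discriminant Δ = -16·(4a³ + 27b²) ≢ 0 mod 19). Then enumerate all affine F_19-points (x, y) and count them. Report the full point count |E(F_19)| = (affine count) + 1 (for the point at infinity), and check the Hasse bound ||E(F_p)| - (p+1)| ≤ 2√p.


Affine points = {(0, 2), (0, 17), (1, 8), (1, 11), (2, 4), (2, 15), (4, 0), (5, 5), (5, 14), (6, 2), (6, 17), (7, 0), (8, 0), (10, 6), (10, 13), (13, 2), (13, 17), (16, 3), (16, 16), (17, 7), (17, 12), (18, 1), (18, 18)}; affine count = 23; |E(F_19)| = 24.

Discriminant check: Δ ∝ 4a³ + 27b² = 4·2³ + 27·4² = 4·8 + 27·16 ≡ 8 (mod 19). Nonzero ⇒ E is nonsingular.
For each x ∈ F_19, compute rhs = x³ + 2·x + 4 mod 19, then count y ∈ F_19 with y² ≡ rhs.
  x = 0: rhs = 4, matching y values: 2, 17 (2 points).
  x = 1: rhs = 7, matching y values: 8, 11 (2 points).
  x = 2: rhs = 16, matching y values: 4, 15 (2 points).
  x = 3: rhs = 18, matching y values: none (0 points).
  x = 4: rhs = 0, matching y values: 0 (1 points).
  x = 5: rhs = 6, matching y values: 5, 14 (2 points).
  x = 6: rhs = 4, matching y values: 2, 17 (2 points).
  x = 7: rhs = 0, matching y values: 0 (1 points).
  x = 8: rhs = 0, matching y values: 0 (1 points).
  x = 9: rhs = 10, matching y values: none (0 points).
  x = 10: rhs = 17, matching y values: 6, 13 (2 points).
  x = 11: rhs = 8, matching y values: none (0 points).
  x = 12: rhs = 8, matching y values: none (0 points).
  x = 13: rhs = 4, matching y values: 2, 17 (2 points).
  x = 14: rhs = 2, matching y values: none (0 points).
  x = 15: rhs = 8, matching y values: none (0 points).
  x = 16: rhs = 9, matching y values: 3, 16 (2 points).
  x = 17: rhs = 11, matching y values: 7, 12 (2 points).
  x = 18: rhs = 1, matching y values: 1, 18 (2 points).
Total affine count: 23.
Full point count |E(F_19)| = 23 + 1 = 24.
Hasse bound: |24 − (19+1)| = |4| = 4 ≤ 2√19 ≈ 8.7178 ✓.


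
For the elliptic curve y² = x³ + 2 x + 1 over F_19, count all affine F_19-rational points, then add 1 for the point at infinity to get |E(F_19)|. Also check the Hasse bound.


Affine points = {(0, 1), (0, 18), (1, 2), (1, 17), (4, 4), (4, 15), (6, 1), (6, 18), (7, 4), (7, 15), (8, 4), (8, 15), (9, 8), (9, 11), (11, 9), (11, 10), (12, 9), (12, 10), (13, 1), (13, 18), (15, 9), (15, 10), (16, 5), (16, 14), (18, 6), (18, 13)}; affine count = 26; |E(F_19)| = 27.

Discriminant check: Δ ∝ 4a³ + 27b² = 4·2³ + 27·1² = 4·8 + 27·1 ≡ 2 (mod 19). Nonzero ⇒ E is nonsingular.
For each x ∈ F_19, compute rhs = x³ + 2·x + 1 mod 19, then count y ∈ F_19 with y² ≡ rhs.
  x = 0: rhs = 1, matching y values: 1, 18 (2 points).
  x = 1: rhs = 4, matching y values: 2, 17 (2 points).
  x = 2: rhs = 13, matching y values: none (0 points).
  x = 3: rhs = 15, matching y values: none (0 points).
  x = 4: rhs = 16, matching y values: 4, 15 (2 points).
  x = 5: rhs = 3, matching y values: none (0 points).
  x = 6: rhs = 1, matching y values: 1, 18 (2 points).
  x = 7: rhs = 16, matching y values: 4, 15 (2 points).
  x = 8: rhs = 16, matching y values: 4, 15 (2 points).
  x = 9: rhs = 7, matching y values: 8, 11 (2 points).
  x = 10: rhs = 14, matching y values: none (0 points).
  x = 11: rhs = 5, matching y values: 9, 10 (2 points).
  x = 12: rhs = 5, matching y values: 9, 10 (2 points).
  x = 13: rhs = 1, matching y values: 1, 18 (2 points).
  x = 14: rhs = 18, matching y values: none (0 points).
  x = 15: rhs = 5, matching y values: 9, 10 (2 points).
  x = 16: rhs = 6, matching y values: 5, 14 (2 points).
  x = 17: rhs = 8, matching y values: none (0 points).
  x = 18: rhs = 17, matching y values: 6, 13 (2 points).
Total affine count: 26.
Full point count |E(F_19)| = 26 + 1 = 27.
Hasse bound: |27 − (19+1)| = |7| = 7 ≤ 2√19 ≈ 8.7178 ✓.


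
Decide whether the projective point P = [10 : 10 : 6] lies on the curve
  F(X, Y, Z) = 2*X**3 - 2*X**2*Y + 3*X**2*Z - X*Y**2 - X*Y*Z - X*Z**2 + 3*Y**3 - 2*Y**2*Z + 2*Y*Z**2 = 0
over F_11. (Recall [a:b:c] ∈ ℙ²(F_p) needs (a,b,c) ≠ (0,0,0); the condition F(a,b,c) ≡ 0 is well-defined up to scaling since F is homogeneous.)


F(10,10,6) ≡ 6 (mod 11); P is NOT on the curve.

Evaluate F(10, 10, 6) term-by-term (mod 11).
  2*X**3 ↦ 2·1000·1·1 = 2000
  -2*X**2*Y ↦ -2·100·10·1 = -2000
  3*X**2*Z ↦ 3·100·1·6 = 1800
  -X*Y**2 ↦ -1·10·100·1 = -1000
  -X*Y*Z ↦ -1·10·10·6 = -600
  -X*Z**2 ↦ -1·10·1·36 = -360
  3*Y**3 ↦ 3·1·1000·1 = 3000
  -2*Y**2*Z ↦ -2·1·100·6 = -1200
  2*Y*Z**2 ↦ 2·1·10·36 = 720
Sum: F(10, 10, 6) = (2000) + (-2000) + (1800) + (-1000) + (-600) + (-360) + (3000) + (-1200) + (720) = 2360.
Reducing mod 11: 2360 ≡ 6 (mod 11).
Since F(a, b, c) ≡ 6 ≠ 0 (mod 11), P does NOT lie on the curve.


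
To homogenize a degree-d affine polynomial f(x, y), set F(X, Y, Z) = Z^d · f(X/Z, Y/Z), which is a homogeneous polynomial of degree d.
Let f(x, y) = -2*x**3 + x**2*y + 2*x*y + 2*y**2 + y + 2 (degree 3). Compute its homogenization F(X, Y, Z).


F(X, Y, Z) = -2*X**3 + X**2*Y + 2*X*Y*Z + 2*Y**2*Z + Y*Z**2 + 2*Z**3

deg(f) = 3.
Substitute x = X/Z, y = Y/Z into f, then multiply by Z^3.
  monomial -2·x^3·y^0 ↦ -2·X^3·Y^0·Z^0.
  monomial 1·x^2·y^1 ↦ 1·X^2·Y^1·Z^0.
  monomial 2·x^1·y^1 ↦ 2·X^1·Y^1·Z^1.
  monomial 2·x^0·y^2 ↦ 2·X^0·Y^2·Z^1.
  monomial 1·x^0·y^1 ↦ 1·X^0·Y^1·Z^2.
  monomial 2·x^0·y^0 ↦ 2·X^0·Y^0·Z^3.
Collecting: F(X, Y, Z) = -2*X**3 + X**2*Y + 2*X*Y*Z + 2*Y**2*Z + Y*Z**2 + 2*Z**3.


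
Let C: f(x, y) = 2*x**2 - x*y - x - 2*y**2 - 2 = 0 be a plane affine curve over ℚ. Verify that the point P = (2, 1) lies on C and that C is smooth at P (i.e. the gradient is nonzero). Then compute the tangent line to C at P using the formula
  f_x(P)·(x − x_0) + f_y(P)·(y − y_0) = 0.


Tangent line at P: 6*x - 6*y - 6 = 0.

Step 1: f(2, 1) = 0, so P lies on C.
Step 2: partial derivatives
  f_x(x, y) = 4*x - y - 1, f_y(x, y) = -x - 4*y.
  f_x(P) = 6, f_y(P) = -6 (gradient nonzero, so P is smooth).
Step 3: tangent line at P: 6·(x − 2) + -6·(y − 1) = 0.
Expanding: 6*x - 6*y - 6 = 0.


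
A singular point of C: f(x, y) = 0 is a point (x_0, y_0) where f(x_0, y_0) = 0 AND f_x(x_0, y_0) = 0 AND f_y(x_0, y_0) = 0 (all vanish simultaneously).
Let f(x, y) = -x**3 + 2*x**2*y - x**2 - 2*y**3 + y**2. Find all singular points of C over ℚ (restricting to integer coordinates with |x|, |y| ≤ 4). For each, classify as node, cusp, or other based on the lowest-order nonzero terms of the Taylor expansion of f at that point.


Singular points: {(0, 0)}; classification: node.

Compute partial derivatives:
  f_x = -3*x**2 + 4*x*y - 2*x.
  f_y = 2*x**2 - 6*y**2 + 2*y.
Scan x_0 ∈ {−4, ..., 4}. For each x_0, f_y(x_0, y) is a polynomial in y; find its integer roots y ∈ {−4, ..., 4}, then test f_x and f at those candidates.
  x = -4: f_y(-4, y) = -6*y**2 + 2*y + 32; no integer root y with |y| ≤ 4.
  x = -3: f_y(-3, y) = -6*y**2 + 2*y + 18; no integer root y with |y| ≤ 4.
  x = -2: f_y(-2, y) = -6*y**2 + 2*y + 8; vanishes at y ∈ {-1}. (-2, -1): f_x = 0 but f = -1 ≠ 0.
  x = -1: f_y(-1, y) = -6*y**2 + 2*y + 2; no integer root y with |y| ≤ 4.
  x = 0: f_y(0, y) = -6*y**2 + 2*y; vanishes at y ∈ {0}. (0, 0): f_x = 0, f = 0 — SINGULAR.
  x = 1: f_y(1, y) = -6*y**2 + 2*y + 2; no integer root y with |y| ≤ 4.
  x = 2: f_y(2, y) = -6*y**2 + 2*y + 8; vanishes at y ∈ {-1}. (2, -1): f_x = -24 ≠ 0.
  x = 3: f_y(3, y) = -6*y**2 + 2*y + 18; no integer root y with |y| ≤ 4.
  x = 4: f_y(4, y) = -6*y**2 + 2*y + 32; no integer root y with |y| ≤ 4.
Only singular point on the grid: (0, 0).
Classify: substitute x = 0 + u, y = 0 + v and expand: f = -u**3 + 2*u**2*v - u**2 - 2*v**3 + v**2.
No constant or linear terms (consistent with a singular point). Quadratic part: -u**2 + v**2. Cubic part: -u**3 + 2*u**2*v - 2*v**3.
The quadratic part v**2 - u**2 = (v − u)(v + u) splits into two distinct linear factors, so there are two distinct tangent lines y − 0 = ±(x − 0) — this is a node (ordinary double point).
Classification: node.


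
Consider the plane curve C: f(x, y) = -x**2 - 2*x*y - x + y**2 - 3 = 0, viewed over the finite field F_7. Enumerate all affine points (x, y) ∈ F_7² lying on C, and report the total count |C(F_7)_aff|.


Affine F_7-points: {(4, 2), (4, 6), (5, 1), (5, 2), (6, 1), (6, 4)}; count = 6.

For each of the 49 pairs (x, y) ∈ F_7², evaluate f(x, y) mod 7. Record the zeros.
  x = 0: [0↦4, 1↦5, 2↦1, 3↦6, 4↦6, 5↦1, 6↦5]  zeros at y ∈ ∅
  x = 1: [0↦2, 1↦1, 2↦2, 3↦5, 4↦3, 5↦3, 6↦5]  zeros at y ∈ ∅
  x = 2: [0↦5, 1↦2, 2↦1, 3↦2, 4↦5, 5↦3, 6↦3]  zeros at y ∈ ∅
  x = 3: [0↦6, 1↦1, 2↦5, 3↦4, 4↦5, 5↦1, 6↦6]  zeros at y ∈ ∅
  x = 4: [0↦5, 1↦5, 2↦0, 3↦4, 4↦3, 5↦4, 6↦0]  zeros at y ∈ {2, 6}
  x = 5: [0↦2, 1↦0, 2↦0, 3↦2, 4↦6, 5↦5, 6↦6]  zeros at y ∈ {1, 2}
  x = 6: [0↦4, 1↦0, 2↦5, 3↦5, 4↦0, 5↦4, 6↦3]  zeros at y ∈ {1, 4}
Collecting zeros: affine points = {(4, 2), (4, 6), (5, 1), (5, 2), (6, 1), (6, 4)}.
Total count |C(F_7)_aff| = 6.


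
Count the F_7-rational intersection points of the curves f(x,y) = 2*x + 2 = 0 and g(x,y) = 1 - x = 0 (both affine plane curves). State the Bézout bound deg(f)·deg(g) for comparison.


Common zeros: ∅; count = 0; Bézout bound = 1.

deg(f) = 1, deg(g) = 1, so Bézout bound = 1.
Scan x ∈ F_7. For each x, list the y ∈ F_7 with f(x, y) ≡ 0 and those with g(x, y) ≡ 0 (mod 7); the common zeros in that column are the intersection.
  x = 0: f ≡ 0 at y ∈ ∅; g ≡ 0 at y ∈ ∅; common: ∅.
  x = 1: f ≡ 0 at y ∈ ∅; g ≡ 0 at y ∈ {0, 1, 2, 3, 4, 5, 6}; common: ∅.
  x = 2: f ≡ 0 at y ∈ ∅; g ≡ 0 at y ∈ ∅; common: ∅.
  x = 3: f ≡ 0 at y ∈ ∅; g ≡ 0 at y ∈ ∅; common: ∅.
  x = 4: f ≡ 0 at y ∈ ∅; g ≡ 0 at y ∈ ∅; common: ∅.
  x = 5: f ≡ 0 at y ∈ ∅; g ≡ 0 at y ∈ ∅; common: ∅.
  x = 6: f ≡ 0 at y ∈ {0, 1, 2, 3, 4, 5, 6}; g ≡ 0 at y ∈ ∅; common: ∅.
Collecting: common zeros = ∅, so the count is 0.
Comparison with the Bézout bound: 0 ≤ 1 = deg(f)·deg(g), as expected for curves with no common component (the affine F_7-count falls short of the bound because intersections may lie at infinity, over extension fields, or carry multiplicity).


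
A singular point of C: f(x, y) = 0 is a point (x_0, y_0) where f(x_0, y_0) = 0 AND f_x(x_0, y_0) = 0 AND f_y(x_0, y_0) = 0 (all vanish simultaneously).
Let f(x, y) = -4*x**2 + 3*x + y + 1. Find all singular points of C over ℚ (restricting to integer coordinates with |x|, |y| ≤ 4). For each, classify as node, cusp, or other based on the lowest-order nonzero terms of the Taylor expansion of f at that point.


No singular points in the scanned grid; C is smooth there.

Compute partial derivatives:
  f_x = 3 - 8*x.
  f_y = 1.
f_y = 1 is a nonzero constant, so f_y never vanishes: no point (x, y) can satisfy f = f_x = f_y = 0. In particular no (x, y) ∈ {−4, ..., 4}² is singular; the curve is smooth.


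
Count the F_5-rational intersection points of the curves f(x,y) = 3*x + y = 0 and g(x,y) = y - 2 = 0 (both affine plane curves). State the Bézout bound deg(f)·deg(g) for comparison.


Common zeros: {(1, 2)}; count = 1; Bézout bound = 1.

deg(f) = 1, deg(g) = 1, so Bézout bound = 1.
Scan x ∈ F_5. For each x, list the y ∈ F_5 with f(x, y) ≡ 0 and those with g(x, y) ≡ 0 (mod 5); the common zeros in that column are the intersection.
  x = 0: f ≡ 0 at y ∈ {0}; g ≡ 0 at y ∈ {2}; common: ∅.
  x = 1: f ≡ 0 at y ∈ {2}; g ≡ 0 at y ∈ {2}; common: {2}.
  x = 2: f ≡ 0 at y ∈ {4}; g ≡ 0 at y ∈ {2}; common: ∅.
  x = 3: f ≡ 0 at y ∈ {1}; g ≡ 0 at y ∈ {2}; common: ∅.
  x = 4: f ≡ 0 at y ∈ {3}; g ≡ 0 at y ∈ {2}; common: ∅.
Collecting: common zeros = {(1, 2)}, so the count is 1.
Comparison with the Bézout bound: 1 ≤ 1 = deg(f)·deg(g), as expected for curves with no common component (the bound is attained).


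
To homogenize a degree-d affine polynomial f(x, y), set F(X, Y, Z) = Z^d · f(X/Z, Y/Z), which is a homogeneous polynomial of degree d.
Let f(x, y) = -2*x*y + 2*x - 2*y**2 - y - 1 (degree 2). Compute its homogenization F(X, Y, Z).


F(X, Y, Z) = -2*X*Y + 2*X*Z - 2*Y**2 - Y*Z - Z**2

deg(f) = 2.
Substitute x = X/Z, y = Y/Z into f, then multiply by Z^2.
  monomial -2·x^1·y^1 ↦ -2·X^1·Y^1·Z^0.
  monomial 2·x^1·y^0 ↦ 2·X^1·Y^0·Z^1.
  monomial -2·x^0·y^2 ↦ -2·X^0·Y^2·Z^0.
  monomial -1·x^0·y^1 ↦ -1·X^0·Y^1·Z^1.
  monomial -1·x^0·y^0 ↦ -1·X^0·Y^0·Z^2.
Collecting: F(X, Y, Z) = -2*X*Y + 2*X*Z - 2*Y**2 - Y*Z - Z**2.


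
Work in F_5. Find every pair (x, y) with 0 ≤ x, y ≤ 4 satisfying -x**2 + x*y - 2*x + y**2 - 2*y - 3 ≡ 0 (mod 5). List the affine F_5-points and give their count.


Affine F_5-points: {(0, 3), (0, 4), (1, 3), (2, 1), (2, 4)}; count = 5.

For each of the 25 pairs (x, y) ∈ F_5², evaluate f(x, y) mod 5. Record the zeros.
  x = 0: [0↦2, 1↦1, 2↦2, 3↦0, 4↦0]  zeros at y ∈ {3, 4}
  x = 1: [0↦4, 1↦4, 2↦1, 3↦0, 4↦1]  zeros at y ∈ {3}
  x = 2: [0↦4, 1↦0, 2↦3, 3↦3, 4↦0]  zeros at y ∈ {1, 4}
  x = 3: [0↦2, 1↦4, 2↦3, 3↦4, 4↦2]  zeros at y ∈ ∅
  x = 4: [0↦3, 1↦1, 2↦1, 3↦3, 4↦2]  zeros at y ∈ ∅
Collecting zeros: affine points = {(0, 3), (0, 4), (1, 3), (2, 1), (2, 4)}.
Total count |C(F_5)_aff| = 5.


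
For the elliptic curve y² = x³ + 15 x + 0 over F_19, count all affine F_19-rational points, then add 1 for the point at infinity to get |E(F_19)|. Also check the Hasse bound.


Affine points = {(0, 0), (1, 4), (1, 15), (2, 0), (7, 7), (7, 12), (8, 9), (8, 10), (9, 3), (9, 16), (13, 6), (13, 13), (14, 3), (14, 16), (15, 3), (15, 16), (16, 2), (16, 17), (17, 0)}; affine count = 19; |E(F_19)| = 20.

Discriminant check: Δ ∝ 4a³ + 27b² = 4·15³ + 27·0² = 4·3375 + 27·0 ≡ 10 (mod 19). Nonzero ⇒ E is nonsingular.
For each x ∈ F_19, compute rhs = x³ + 15·x + 0 mod 19, then count y ∈ F_19 with y² ≡ rhs.
  x = 0: rhs = 0, matching y values: 0 (1 points).
  x = 1: rhs = 16, matching y values: 4, 15 (2 points).
  x = 2: rhs = 0, matching y values: 0 (1 points).
  x = 3: rhs = 15, matching y values: none (0 points).
  x = 4: rhs = 10, matching y values: none (0 points).
  x = 5: rhs = 10, matching y values: none (0 points).
  x = 6: rhs = 2, matching y values: none (0 points).
  x = 7: rhs = 11, matching y values: 7, 12 (2 points).
  x = 8: rhs = 5, matching y values: 9, 10 (2 points).
  x = 9: rhs = 9, matching y values: 3, 16 (2 points).
  x = 10: rhs = 10, matching y values: none (0 points).
  x = 11: rhs = 14, matching y values: none (0 points).
  x = 12: rhs = 8, matching y values: none (0 points).
  x = 13: rhs = 17, matching y values: 6, 13 (2 points).
  x = 14: rhs = 9, matching y values: 3, 16 (2 points).
  x = 15: rhs = 9, matching y values: 3, 16 (2 points).
  x = 16: rhs = 4, matching y values: 2, 17 (2 points).
  x = 17: rhs = 0, matching y values: 0 (1 points).
  x = 18: rhs = 3, matching y values: none (0 points).
Total affine count: 19.
Full point count |E(F_19)| = 19 + 1 = 20.
Hasse bound: |20 − (19+1)| = |0| = 0 ≤ 2√19 ≈ 8.7178 ✓.


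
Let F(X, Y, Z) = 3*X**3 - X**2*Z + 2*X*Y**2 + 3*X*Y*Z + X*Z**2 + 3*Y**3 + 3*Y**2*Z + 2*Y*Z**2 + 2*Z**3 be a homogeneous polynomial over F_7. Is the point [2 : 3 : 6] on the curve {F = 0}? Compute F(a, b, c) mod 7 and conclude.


F(2,3,6) ≡ 1 (mod 7); P is NOT on the curve.

Evaluate F(2, 3, 6) term-by-term (mod 7).
  3*X**3 ↦ 3·8·1·1 = 24
  -X**2*Z ↦ -1·4·1·6 = -24
  2*X*Y**2 ↦ 2·2·9·1 = 36
  3*X*Y*Z ↦ 3·2·3·6 = 108
  X*Z**2 ↦ 1·2·1·36 = 72
  3*Y**3 ↦ 3·1·27·1 = 81
  3*Y**2*Z ↦ 3·1·9·6 = 162
  2*Y*Z**2 ↦ 2·1·3·36 = 216
  2*Z**3 ↦ 2·1·1·216 = 432
Sum: F(2, 3, 6) = (24) + (-24) + (36) + (108) + (72) + (81) + (162) + (216) + (432) = 1107.
Reducing mod 7: 1107 ≡ 1 (mod 7).
Since F(a, b, c) ≡ 1 ≠ 0 (mod 7), P does NOT lie on the curve.


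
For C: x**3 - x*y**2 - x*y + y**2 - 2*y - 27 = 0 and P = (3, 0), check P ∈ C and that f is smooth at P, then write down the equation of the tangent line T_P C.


Tangent line at P: 27*x - 5*y - 81 = 0.

Step 1: f(3, 0) = 0, so P lies on C.
Step 2: partial derivatives
  f_x(x, y) = 3*x**2 - y**2 - y, f_y(x, y) = -2*x*y - x + 2*y - 2.
  f_x(P) = 27, f_y(P) = -5 (gradient nonzero, so P is smooth).
Step 3: tangent line at P: 27·(x − 3) + -5·(y − 0) = 0.
Expanding: 27*x - 5*y - 81 = 0.


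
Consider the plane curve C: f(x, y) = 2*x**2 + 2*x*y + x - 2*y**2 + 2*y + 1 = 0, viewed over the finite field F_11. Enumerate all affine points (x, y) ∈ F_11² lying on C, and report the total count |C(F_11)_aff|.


Affine F_11-points: {(0, 3), (0, 9), (1, 6), (1, 7), (2, 0), (2, 3), (3, 0), (3, 4), (4, 8), (5, 1), (5, 5), (6, 2), (6, 5), (7, 9), (7, 10), (8, 2), (8, 7), (9, 4), (9, 6), (10, 1), (10, 10)}; count = 21.

For each of the 121 pairs (x, y) ∈ F_11², evaluate f(x, y) mod 11. Record the zeros.
  x = 0: [0↦1, 1↦1, 2↦8, 3↦0, 4↦10, 5↦5, 6↦7, 7↦5, 8↦10, 9↦0, 10↦8]  zeros at y ∈ {3, 9}
  x = 1: [0↦4, 1↦6, 2↦4, 3↦9, 4↦10, 5↦7, 6↦0, 7↦0, 8↦7, 9↦10, 10↦9]  zeros at y ∈ {6, 7}
  x = 2: [0↦0, 1↦4, 2↦4, 3↦0, 4↦3, 5↦2, 6↦8, 7↦10, 8↦8, 9↦2, 10↦3]  zeros at y ∈ {0, 3}
  x = 3: [0↦0, 1↦6, 2↦8, 3↦6, 4↦0, 5↦1, 6↦9, 7↦2, 8↦2, 9↦9, 10↦1]  zeros at y ∈ {0, 4}
  x = 4: [0↦4, 1↦1, 2↦5, 3↦5, 4↦1, 5↦4, 6↦3, 7↦9, 8↦0, 9↦9, 10↦3]  zeros at y ∈ {8}
  x = 5: [0↦1, 1↦0, 2↦6, 3↦8, 4↦6, 5↦0, 6↦1, 7↦9, 8↦2, 9↦2, 10↦9]  zeros at y ∈ {1, 5}
  x = 6: [0↦2, 1↦3, 2↦0, 3↦4, 4↦4, 5↦0, 6↦3, 7↦2, 8↦8, 9↦10, 10↦8]  zeros at y ∈ {2, 5}
  x = 7: [0↦7, 1↦10, 2↦9, 3↦4, 4↦6, 5↦4, 6↦9, 7↦10, 8↦7, 9↦0, 10↦0]  zeros at y ∈ {9, 10}
  x = 8: [0↦5, 1↦10, 2↦0, 3↦8, 4↦1, 5↦1, 6↦8, 7↦0, 8↦10, 9↦5, 10↦7]  zeros at y ∈ {2, 7}
  x = 9: [0↦7, 1↦3, 2↦6, 3↦5, 4↦0, 5↦2, 6↦0, 7↦5, 8↦6, 9↦3, 10↦7]  zeros at y ∈ {4, 6}
  x = 10: [0↦2, 1↦0, 2↦5, 3↦6, 4↦3, 5↦7, 6↦7, 7↦3, 8↦6, 9↦5, 10↦0]  zeros at y ∈ {1, 10}
Collecting zeros: affine points = {(0, 3), (0, 9), (1, 6), (1, 7), (2, 0), (2, 3), (3, 0), (3, 4), (4, 8), (5, 1), (5, 5), (6, 2), (6, 5), (7, 9), (7, 10), (8, 2), (8, 7), (9, 4), (9, 6), (10, 1), (10, 10)}.
Total count |C(F_11)_aff| = 21.


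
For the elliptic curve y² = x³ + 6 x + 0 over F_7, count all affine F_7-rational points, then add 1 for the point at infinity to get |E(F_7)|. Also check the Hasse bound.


Affine points = {(0, 0), (1, 0), (4, 2), (4, 5), (5, 1), (5, 6), (6, 0)}; affine count = 7; |E(F_7)| = 8.

Discriminant check: Δ ∝ 4a³ + 27b² = 4·6³ + 27·0² = 4·216 + 27·0 ≡ 3 (mod 7). Nonzero ⇒ E is nonsingular.
For each x ∈ F_7, compute rhs = x³ + 6·x + 0 mod 7, then count y ∈ F_7 with y² ≡ rhs.
  x = 0: rhs = 0, matching y values: 0 (1 points).
  x = 1: rhs = 0, matching y values: 0 (1 points).
  x = 2: rhs = 6, matching y values: none (0 points).
  x = 3: rhs = 3, matching y values: none (0 points).
  x = 4: rhs = 4, matching y values: 2, 5 (2 points).
  x = 5: rhs = 1, matching y values: 1, 6 (2 points).
  x = 6: rhs = 0, matching y values: 0 (1 points).
Total affine count: 7.
Full point count |E(F_7)| = 7 + 1 = 8.
Hasse bound: |8 − (7+1)| = |0| = 0 ≤ 2√7 ≈ 5.2915 ✓.


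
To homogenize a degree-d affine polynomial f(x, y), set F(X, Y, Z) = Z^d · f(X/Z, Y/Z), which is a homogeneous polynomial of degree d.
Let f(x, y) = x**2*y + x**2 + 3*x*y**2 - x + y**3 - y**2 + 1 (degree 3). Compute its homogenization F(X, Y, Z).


F(X, Y, Z) = X**2*Y + X**2*Z + 3*X*Y**2 - X*Z**2 + Y**3 - Y**2*Z + Z**3

deg(f) = 3.
Substitute x = X/Z, y = Y/Z into f, then multiply by Z^3.
  monomial 1·x^2·y^1 ↦ 1·X^2·Y^1·Z^0.
  monomial 1·x^2·y^0 ↦ 1·X^2·Y^0·Z^1.
  monomial 3·x^1·y^2 ↦ 3·X^1·Y^2·Z^0.
  monomial -1·x^1·y^0 ↦ -1·X^1·Y^0·Z^2.
  monomial 1·x^0·y^3 ↦ 1·X^0·Y^3·Z^0.
  monomial -1·x^0·y^2 ↦ -1·X^0·Y^2·Z^1.
  monomial 1·x^0·y^0 ↦ 1·X^0·Y^0·Z^3.
Collecting: F(X, Y, Z) = X**2*Y + X**2*Z + 3*X*Y**2 - X*Z**2 + Y**3 - Y**2*Z + Z**3.


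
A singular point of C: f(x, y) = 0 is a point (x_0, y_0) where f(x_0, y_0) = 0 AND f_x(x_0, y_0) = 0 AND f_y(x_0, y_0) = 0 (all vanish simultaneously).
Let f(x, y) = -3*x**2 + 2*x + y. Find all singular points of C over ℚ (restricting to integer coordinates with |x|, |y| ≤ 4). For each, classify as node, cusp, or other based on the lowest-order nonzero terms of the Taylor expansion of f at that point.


No singular points in the scanned grid; C is smooth there.

Compute partial derivatives:
  f_x = 2 - 6*x.
  f_y = 1.
f_y = 1 is a nonzero constant, so f_y never vanishes: no point (x, y) can satisfy f = f_x = f_y = 0. In particular no (x, y) ∈ {−4, ..., 4}² is singular; the curve is smooth.


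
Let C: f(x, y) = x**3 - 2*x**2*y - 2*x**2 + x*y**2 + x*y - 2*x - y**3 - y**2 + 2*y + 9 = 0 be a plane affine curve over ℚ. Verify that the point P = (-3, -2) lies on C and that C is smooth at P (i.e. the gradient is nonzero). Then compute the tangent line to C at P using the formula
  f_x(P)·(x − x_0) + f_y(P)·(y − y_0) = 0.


Tangent line at P: 15*x - 15*y + 15 = 0.

Step 1: f(-3, -2) = 0, so P lies on C.
Step 2: partial derivatives
  f_x(x, y) = 3*x**2 - 4*x*y - 4*x + y**2 + y - 2, f_y(x, y) = -2*x**2 + 2*x*y + x - 3*y**2 - 2*y + 2.
  f_x(P) = 15, f_y(P) = -15 (gradient nonzero, so P is smooth).
Step 3: tangent line at P: 15·(x − -3) + -15·(y − -2) = 0.
Expanding: 15*x - 15*y + 15 = 0.


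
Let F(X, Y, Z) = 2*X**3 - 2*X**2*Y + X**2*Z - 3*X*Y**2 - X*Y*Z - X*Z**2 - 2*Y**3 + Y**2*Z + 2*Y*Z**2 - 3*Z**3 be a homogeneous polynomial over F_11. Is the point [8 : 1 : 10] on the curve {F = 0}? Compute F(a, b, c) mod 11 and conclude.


F(8,1,10) ≡ 7 (mod 11); P is NOT on the curve.

Evaluate F(8, 1, 10) term-by-term (mod 11).
  2*X**3 ↦ 2·512·1·1 = 1024
  -2*X**2*Y ↦ -2·64·1·1 = -128
  X**2*Z ↦ 1·64·1·10 = 640
  -3*X*Y**2 ↦ -3·8·1·1 = -24
  -X*Y*Z ↦ -1·8·1·10 = -80
  -X*Z**2 ↦ -1·8·1·100 = -800
  -2*Y**3 ↦ -2·1·1·1 = -2
  Y**2*Z ↦ 1·1·1·10 = 10
  2*Y*Z**2 ↦ 2·1·1·100 = 200
  -3*Z**3 ↦ -3·1·1·1000 = -3000
Sum: F(8, 1, 10) = (1024) + (-128) + (640) + (-24) + (-80) + (-800) + (-2) + (10) + (200) + (-3000) = -2160.
Reducing mod 11: -2160 ≡ 7 (mod 11).
Since F(a, b, c) ≡ 7 ≠ 0 (mod 11), P does NOT lie on the curve.


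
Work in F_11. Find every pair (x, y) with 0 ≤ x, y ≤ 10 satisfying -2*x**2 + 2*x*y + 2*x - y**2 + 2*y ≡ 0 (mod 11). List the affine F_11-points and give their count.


Affine F_11-points: {(0, 0), (0, 2), (1, 0), (1, 4), (2, 7), (2, 10), (3, 2), (3, 6), (4, 4), (4, 6), (6, 7), (9, 10)}; count = 12.

For each of the 121 pairs (x, y) ∈ F_11², evaluate f(x, y) mod 11. Record the zeros.
  x = 0: [0↦0, 1↦1, 2↦0, 3↦8, 4↦3, 5↦7, 6↦9, 7↦9, 8↦7, 9↦3, 10↦8]  zeros at y ∈ {0, 2}
  x = 1: [0↦0, 1↦3, 2↦4, 3↦3, 4↦0, 5↦6, 6↦10, 7↦1, 8↦1, 9↦10, 10↦6]  zeros at y ∈ {0, 4}
  x = 2: [0↦7, 1↦1, 2↦4, 3↦5, 4↦4, 5↦1, 6↦7, 7↦0, 8↦2, 9↦2, 10↦0]  zeros at y ∈ {7, 10}
  x = 3: [0↦10, 1↦6, 2↦0, 3↦3, 4↦4, 5↦3, 6↦0, 7↦6, 8↦10, 9↦1, 10↦1]  zeros at y ∈ {2, 6}
  x = 4: [0↦9, 1↦7, 2↦3, 3↦8, 4↦0, 5↦1, 6↦0, 7↦8, 8↦3, 9↦7, 10↦9]  zeros at y ∈ {4, 6}
  x = 5: [0↦4, 1↦4, 2↦2, 3↦9, 4↦3, 5↦6, 6↦7, 7↦6, 8↦3, 9↦9, 10↦2]  zeros at y ∈ ∅
  x = 6: [0↦6, 1↦8, 2↦8, 3↦6, 4↦2, 5↦7, 6↦10, 7↦0, 8↦10, 9↦7, 10↦2]  zeros at y ∈ {7}
  x = 7: [0↦4, 1↦8, 2↦10, 3↦10, 4↦8, 5↦4, 6↦9, 7↦1, 8↦2, 9↦1, 10↦9]  zeros at y ∈ ∅
  x = 8: [0↦9, 1↦4, 2↦8, 3↦10, 4↦10, 5↦8, 6↦4, 7↦9, 8↦1, 9↦2, 10↦1]  zeros at y ∈ ∅
  x = 9: [0↦10, 1↦7, 2↦2, 3↦6, 4↦8, 5↦8, 6↦6, 7↦2, 8↦7, 9↦10, 10↦0]  zeros at y ∈ {10}
  x = 10: [0↦7, 1↦6, 2↦3, 3↦9, 4↦2, 5↦4, 6↦4, 7↦2, 8↦9, 9↦3, 10↦6]  zeros at y ∈ ∅
Collecting zeros: affine points = {(0, 0), (0, 2), (1, 0), (1, 4), (2, 7), (2, 10), (3, 2), (3, 6), (4, 4), (4, 6), (6, 7), (9, 10)}.
Total count |C(F_11)_aff| = 12.


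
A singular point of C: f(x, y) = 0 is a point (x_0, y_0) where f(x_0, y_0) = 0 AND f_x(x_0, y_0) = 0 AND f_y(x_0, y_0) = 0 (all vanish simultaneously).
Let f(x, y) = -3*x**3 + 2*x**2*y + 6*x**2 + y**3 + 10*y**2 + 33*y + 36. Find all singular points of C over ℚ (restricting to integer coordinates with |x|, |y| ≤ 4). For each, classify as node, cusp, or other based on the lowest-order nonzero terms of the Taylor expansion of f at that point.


Singular points: {(0, -3)}; classification: cusp.

Compute partial derivatives:
  f_x = -9*x**2 + 4*x*y + 12*x.
  f_y = 2*x**2 + 3*y**2 + 20*y + 33.
Scan x_0 ∈ {−4, ..., 4}. For each x_0, f_y(x_0, y) is a polynomial in y; find its integer roots y ∈ {−4, ..., 4}, then test f_x and f at those candidates.
  x = -4: f_y(-4, y) = 3*y**2 + 20*y + 65; no integer root y with |y| ≤ 4.
  x = -3: f_y(-3, y) = 3*y**2 + 20*y + 51; no integer root y with |y| ≤ 4.
  x = -2: f_y(-2, y) = 3*y**2 + 20*y + 41; no integer root y with |y| ≤ 4.
  x = -1: f_y(-1, y) = 3*y**2 + 20*y + 35; no integer root y with |y| ≤ 4.
  x = 0: f_y(0, y) = 3*y**2 + 20*y + 33; vanishes at y ∈ {-3}. (0, -3): f_x = 0, f = 0 — SINGULAR.
  x = 1: f_y(1, y) = 3*y**2 + 20*y + 35; no integer root y with |y| ≤ 4.
  x = 2: f_y(2, y) = 3*y**2 + 20*y + 41; no integer root y with |y| ≤ 4.
  x = 3: f_y(3, y) = 3*y**2 + 20*y + 51; no integer root y with |y| ≤ 4.
  x = 4: f_y(4, y) = 3*y**2 + 20*y + 65; no integer root y with |y| ≤ 4.
Only singular point on the grid: (0, -3).
Classify: substitute x = 0 + u, y = -3 + v and expand: f = -3*u**3 + 2*u**2*v + v**3 + v**2.
No constant or linear terms (consistent with a singular point). Quadratic part: v**2. Cubic part: -3*u**3 + 2*u**2*v + v**3.
The quadratic part v**2 is a perfect square, so there is a single (double) tangent line v = 0, i.e. y = -3. Restricting the cubic part to that line (v = 0) leaves -3*u**3 ≠ 0, so f is not divisible by v and the branch is v² ≈ 3*u**3 to lowest order — this is a cusp.
Classification: cusp.


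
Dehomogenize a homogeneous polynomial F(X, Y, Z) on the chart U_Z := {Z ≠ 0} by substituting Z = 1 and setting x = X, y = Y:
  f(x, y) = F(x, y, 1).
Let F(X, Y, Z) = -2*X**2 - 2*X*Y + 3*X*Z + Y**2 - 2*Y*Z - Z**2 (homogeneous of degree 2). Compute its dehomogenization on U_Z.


f(x, y) = -2*x**2 - 2*x*y + 3*x + y**2 - 2*y - 1

On U_Z we set Z = 1. Each monomial c·X^i·Y^j·Z^k in F becomes c·x^i·y^j·1^k = c·x^i·y^j.
Substituting Z = 1: F(X, Y, 1) = -2*x**2 - 2*x*y + 3*x + y**2 - 2*y - 1.
Note: deg(f) ≤ deg(F) = 2; strict inequality happens when F is divisible by Z (lost terms).


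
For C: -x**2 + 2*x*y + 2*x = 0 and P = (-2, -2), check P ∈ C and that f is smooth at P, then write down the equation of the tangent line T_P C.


Tangent line at P: 2*x - 4*y - 4 = 0.

Step 1: f(-2, -2) = 0, so P lies on C.
Step 2: partial derivatives
  f_x(x, y) = -2*x + 2*y + 2, f_y(x, y) = 2*x.
  f_x(P) = 2, f_y(P) = -4 (gradient nonzero, so P is smooth).
Step 3: tangent line at P: 2·(x − -2) + -4·(y − -2) = 0.
Expanding: 2*x - 4*y - 4 = 0.


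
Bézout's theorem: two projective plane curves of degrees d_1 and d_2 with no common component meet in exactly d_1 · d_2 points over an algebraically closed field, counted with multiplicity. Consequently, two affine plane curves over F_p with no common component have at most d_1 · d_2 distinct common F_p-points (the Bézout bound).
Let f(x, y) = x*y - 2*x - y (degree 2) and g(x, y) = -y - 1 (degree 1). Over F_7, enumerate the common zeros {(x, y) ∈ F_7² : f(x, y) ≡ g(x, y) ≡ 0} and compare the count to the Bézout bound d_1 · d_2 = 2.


Common zeros: {(5, 6)}; count = 1; Bézout bound = 2.

deg(f) = 2, deg(g) = 1, so Bézout bound = 2.
Scan x ∈ F_7. For each x, list the y ∈ F_7 with f(x, y) ≡ 0 and those with g(x, y) ≡ 0 (mod 7); the common zeros in that column are the intersection.
  x = 0: f ≡ 0 at y ∈ {0}; g ≡ 0 at y ∈ {6}; common: ∅.
  x = 1: f ≡ 0 at y ∈ ∅; g ≡ 0 at y ∈ {6}; common: ∅.
  x = 2: f ≡ 0 at y ∈ {4}; g ≡ 0 at y ∈ {6}; common: ∅.
  x = 3: f ≡ 0 at y ∈ {3}; g ≡ 0 at y ∈ {6}; common: ∅.
  x = 4: f ≡ 0 at y ∈ {5}; g ≡ 0 at y ∈ {6}; common: ∅.
  x = 5: f ≡ 0 at y ∈ {6}; g ≡ 0 at y ∈ {6}; common: {6}.
  x = 6: f ≡ 0 at y ∈ {1}; g ≡ 0 at y ∈ {6}; common: ∅.
Collecting: common zeros = {(5, 6)}, so the count is 1.
Comparison with the Bézout bound: 1 ≤ 2 = deg(f)·deg(g), as expected for curves with no common component (the affine F_7-count falls short of the bound because intersections may lie at infinity, over extension fields, or carry multiplicity).


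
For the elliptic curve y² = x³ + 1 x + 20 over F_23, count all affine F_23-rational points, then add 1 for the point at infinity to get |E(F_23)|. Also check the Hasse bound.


Affine points = {(3, 2), (3, 21), (5, 9), (5, 14), (6, 9), (6, 14), (7, 5), (7, 18), (10, 8), (10, 15), (12, 9), (12, 14), (14, 8), (14, 15), (15, 11), (15, 12), (20, 6), (20, 17), (22, 8), (22, 15)}; affine count = 20; |E(F_23)| = 21.

Discriminant check: Δ ∝ 4a³ + 27b² = 4·1³ + 27·20² = 4·1 + 27·400 ≡ 17 (mod 23). Nonzero ⇒ E is nonsingular.
For each x ∈ F_23, compute rhs = x³ + 1·x + 20 mod 23, then count y ∈ F_23 with y² ≡ rhs.
  x = 0: rhs = 20, matching y values: none (0 points).
  x = 1: rhs = 22, matching y values: none (0 points).
  x = 2: rhs = 7, matching y values: none (0 points).
  x = 3: rhs = 4, matching y values: 2, 21 (2 points).
  x = 4: rhs = 19, matching y values: none (0 points).
  x = 5: rhs = 12, matching y values: 9, 14 (2 points).
  x = 6: rhs = 12, matching y values: 9, 14 (2 points).
  x = 7: rhs = 2, matching y values: 5, 18 (2 points).
  x = 8: rhs = 11, matching y values: none (0 points).
  x = 9: rhs = 22, matching y values: none (0 points).
  x = 10: rhs = 18, matching y values: 8, 15 (2 points).
  x = 11: rhs = 5, matching y values: none (0 points).
  x = 12: rhs = 12, matching y values: 9, 14 (2 points).
  x = 13: rhs = 22, matching y values: none (0 points).
  x = 14: rhs = 18, matching y values: 8, 15 (2 points).
  x = 15: rhs = 6, matching y values: 11, 12 (2 points).
  x = 16: rhs = 15, matching y values: none (0 points).
  x = 17: rhs = 5, matching y values: none (0 points).
  x = 18: rhs = 5, matching y values: none (0 points).
  x = 19: rhs = 21, matching y values: none (0 points).
  x = 20: rhs = 13, matching y values: 6, 17 (2 points).
  x = 21: rhs = 10, matching y values: none (0 points).
  x = 22: rhs = 18, matching y values: 8, 15 (2 points).
Total affine count: 20.
Full point count |E(F_23)| = 20 + 1 = 21.
Hasse bound: |21 − (23+1)| = |-3| = 3 ≤ 2√23 ≈ 9.5917 ✓.


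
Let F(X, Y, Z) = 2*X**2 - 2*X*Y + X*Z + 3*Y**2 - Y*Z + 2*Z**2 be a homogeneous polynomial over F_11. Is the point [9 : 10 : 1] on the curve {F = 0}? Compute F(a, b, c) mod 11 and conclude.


F(9,10,1) ≡ 8 (mod 11); P is NOT on the curve.

Evaluate F(9, 10, 1) term-by-term (mod 11).
  2*X**2 ↦ 2·81·1·1 = 162
  -2*X*Y ↦ -2·9·10·1 = -180
  X*Z ↦ 1·9·1·1 = 9
  3*Y**2 ↦ 3·1·100·1 = 300
  -Y*Z ↦ -1·1·10·1 = -10
  2*Z**2 ↦ 2·1·1·1 = 2
Sum: F(9, 10, 1) = (162) + (-180) + (9) + (300) + (-10) + (2) = 283.
Reducing mod 11: 283 ≡ 8 (mod 11).
Since F(a, b, c) ≡ 8 ≠ 0 (mod 11), P does NOT lie on the curve.


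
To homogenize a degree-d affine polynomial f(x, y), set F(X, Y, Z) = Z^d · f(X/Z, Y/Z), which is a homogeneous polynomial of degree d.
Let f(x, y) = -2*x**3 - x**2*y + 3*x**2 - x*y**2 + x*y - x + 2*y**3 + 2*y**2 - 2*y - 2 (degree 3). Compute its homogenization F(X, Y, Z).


F(X, Y, Z) = -2*X**3 - X**2*Y + 3*X**2*Z - X*Y**2 + X*Y*Z - X*Z**2 + 2*Y**3 + 2*Y**2*Z - 2*Y*Z**2 - 2*Z**3

deg(f) = 3.
Substitute x = X/Z, y = Y/Z into f, then multiply by Z^3.
  monomial -2·x^3·y^0 ↦ -2·X^3·Y^0·Z^0.
  monomial -1·x^2·y^1 ↦ -1·X^2·Y^1·Z^0.
  monomial 3·x^2·y^0 ↦ 3·X^2·Y^0·Z^1.
  monomial -1·x^1·y^2 ↦ -1·X^1·Y^2·Z^0.
  monomial 1·x^1·y^1 ↦ 1·X^1·Y^1·Z^1.
  monomial -1·x^1·y^0 ↦ -1·X^1·Y^0·Z^2.
  monomial 2·x^0·y^3 ↦ 2·X^0·Y^3·Z^0.
  monomial 2·x^0·y^2 ↦ 2·X^0·Y^2·Z^1.
  monomial -2·x^0·y^1 ↦ -2·X^0·Y^1·Z^2.
  monomial -2·x^0·y^0 ↦ -2·X^0·Y^0·Z^3.
Collecting: F(X, Y, Z) = -2*X**3 - X**2*Y + 3*X**2*Z - X*Y**2 + X*Y*Z - X*Z**2 + 2*Y**3 + 2*Y**2*Z - 2*Y*Z**2 - 2*Z**3.


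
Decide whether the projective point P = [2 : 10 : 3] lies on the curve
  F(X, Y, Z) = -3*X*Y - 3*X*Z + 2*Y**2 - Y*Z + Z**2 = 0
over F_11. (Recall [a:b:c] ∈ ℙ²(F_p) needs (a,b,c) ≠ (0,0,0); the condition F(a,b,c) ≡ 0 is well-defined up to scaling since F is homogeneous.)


F(2,10,3) ≡ 2 (mod 11); P is NOT on the curve.

Evaluate F(2, 10, 3) term-by-term (mod 11).
  -3*X*Y ↦ -3·2·10·1 = -60
  -3*X*Z ↦ -3·2·1·3 = -18
  2*Y**2 ↦ 2·1·100·1 = 200
  -Y*Z ↦ -1·1·10·3 = -30
  Z**2 ↦ 1·1·1·9 = 9
Sum: F(2, 10, 3) = (-60) + (-18) + (200) + (-30) + (9) = 101.
Reducing mod 11: 101 ≡ 2 (mod 11).
Since F(a, b, c) ≡ 2 ≠ 0 (mod 11), P does NOT lie on the curve.
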